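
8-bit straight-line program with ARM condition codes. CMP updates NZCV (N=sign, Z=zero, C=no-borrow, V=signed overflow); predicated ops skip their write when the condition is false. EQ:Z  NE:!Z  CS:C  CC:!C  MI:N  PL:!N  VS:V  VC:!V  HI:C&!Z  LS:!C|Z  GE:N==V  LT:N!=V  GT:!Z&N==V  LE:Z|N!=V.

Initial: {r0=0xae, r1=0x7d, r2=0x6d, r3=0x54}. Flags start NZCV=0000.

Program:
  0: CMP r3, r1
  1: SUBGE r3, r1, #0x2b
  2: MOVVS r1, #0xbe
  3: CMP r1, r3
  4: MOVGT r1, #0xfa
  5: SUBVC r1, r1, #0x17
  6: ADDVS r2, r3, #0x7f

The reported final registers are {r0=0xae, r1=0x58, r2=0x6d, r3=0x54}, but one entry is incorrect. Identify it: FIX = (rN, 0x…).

0: ✓ CMP  NZCV=1000
1: · SUBGE
2: · MOVVS
3: ✓ CMP  NZCV=0010
4: ✓ MOVGT  r1←0xfa
5: ✓ SUBVC  r1←0xe3
6: · ADDVS

FIX = (r1, 0xe3)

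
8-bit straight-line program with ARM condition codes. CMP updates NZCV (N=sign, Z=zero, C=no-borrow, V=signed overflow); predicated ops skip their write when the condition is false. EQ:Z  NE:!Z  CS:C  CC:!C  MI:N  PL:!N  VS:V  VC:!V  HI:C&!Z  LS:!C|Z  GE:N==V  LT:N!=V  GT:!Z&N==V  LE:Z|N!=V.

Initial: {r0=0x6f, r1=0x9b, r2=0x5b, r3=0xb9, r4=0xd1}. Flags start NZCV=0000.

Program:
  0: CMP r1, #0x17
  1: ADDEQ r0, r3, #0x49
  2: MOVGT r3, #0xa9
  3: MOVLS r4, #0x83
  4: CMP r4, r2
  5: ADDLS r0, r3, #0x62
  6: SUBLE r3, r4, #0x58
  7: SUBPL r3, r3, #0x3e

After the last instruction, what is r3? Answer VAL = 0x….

VAL = 0x3b

0: ✓ CMP  NZCV=1010
1: · ADDEQ
2: · MOVGT
3: · MOVLS
4: ✓ CMP  NZCV=0011
5: · ADDLS
6: ✓ SUBLE  r3←0x79
7: ✓ SUBPL  r3←0x3b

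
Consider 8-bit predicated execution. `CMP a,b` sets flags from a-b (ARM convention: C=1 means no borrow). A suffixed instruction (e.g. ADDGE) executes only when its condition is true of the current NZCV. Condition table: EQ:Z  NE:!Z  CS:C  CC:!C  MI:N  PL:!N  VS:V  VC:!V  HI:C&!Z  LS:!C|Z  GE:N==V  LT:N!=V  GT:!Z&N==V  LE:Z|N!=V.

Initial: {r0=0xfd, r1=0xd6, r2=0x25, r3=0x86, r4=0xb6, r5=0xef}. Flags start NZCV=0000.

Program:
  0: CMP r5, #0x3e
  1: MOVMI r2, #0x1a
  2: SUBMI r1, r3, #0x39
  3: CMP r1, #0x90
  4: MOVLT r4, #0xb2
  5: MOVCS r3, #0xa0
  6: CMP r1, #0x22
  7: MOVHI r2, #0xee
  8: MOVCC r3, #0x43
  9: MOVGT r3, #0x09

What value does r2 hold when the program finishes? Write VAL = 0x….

VAL = 0xee

[0] flags=1010 → (cmp)
[1] flags=1010 MI?T → r2=0x1a
[2] flags=1010 MI?T → r1=0x4d
[3] flags=1001 → (cmp)
[4] flags=1001 LT?F → skip
[5] flags=1001 CS?F → skip
[6] flags=0010 → (cmp)
[7] flags=0010 HI?T → r2=0xee
[8] flags=0010 CC?F → skip
[9] flags=0010 GT?T → r3=0x09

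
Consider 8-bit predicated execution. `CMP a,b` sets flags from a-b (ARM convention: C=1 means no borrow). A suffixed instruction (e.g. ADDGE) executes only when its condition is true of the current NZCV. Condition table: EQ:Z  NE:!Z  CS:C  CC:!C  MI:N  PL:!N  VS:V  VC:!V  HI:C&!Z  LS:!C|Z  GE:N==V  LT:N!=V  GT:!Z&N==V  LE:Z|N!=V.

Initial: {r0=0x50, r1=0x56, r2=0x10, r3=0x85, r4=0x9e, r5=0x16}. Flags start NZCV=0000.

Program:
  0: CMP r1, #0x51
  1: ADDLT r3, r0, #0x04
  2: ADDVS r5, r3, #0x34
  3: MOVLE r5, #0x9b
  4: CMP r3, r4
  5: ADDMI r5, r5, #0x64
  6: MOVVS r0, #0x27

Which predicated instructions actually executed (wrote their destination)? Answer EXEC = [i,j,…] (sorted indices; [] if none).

[0] flags=0010 → (cmp)
[1] flags=0010 LT?F → skip
[2] flags=0010 VS?F → skip
[3] flags=0010 LE?F → skip
[4] flags=1000 → (cmp)
[5] flags=1000 MI?T → r5=0x7a
[6] flags=1000 VS?F → skip

EXEC = [5]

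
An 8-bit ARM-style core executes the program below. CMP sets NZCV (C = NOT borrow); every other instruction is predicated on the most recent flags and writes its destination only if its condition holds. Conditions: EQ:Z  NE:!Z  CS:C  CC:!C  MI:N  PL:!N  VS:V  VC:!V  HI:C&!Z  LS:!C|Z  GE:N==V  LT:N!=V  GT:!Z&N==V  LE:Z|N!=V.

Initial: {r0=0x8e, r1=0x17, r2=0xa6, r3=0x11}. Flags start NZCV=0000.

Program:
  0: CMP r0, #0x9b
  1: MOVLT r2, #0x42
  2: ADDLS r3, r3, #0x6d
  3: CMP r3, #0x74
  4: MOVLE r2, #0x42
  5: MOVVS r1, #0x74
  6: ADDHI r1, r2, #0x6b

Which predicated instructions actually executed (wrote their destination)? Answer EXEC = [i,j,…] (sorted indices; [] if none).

[0] flags=1000 → (cmp)
[1] flags=1000 LT?T → r2=0x42
[2] flags=1000 LS?T → r3=0x7e
[3] flags=0010 → (cmp)
[4] flags=0010 LE?F → skip
[5] flags=0010 VS?F → skip
[6] flags=0010 HI?T → r1=0xad

EXEC = [1,2,6]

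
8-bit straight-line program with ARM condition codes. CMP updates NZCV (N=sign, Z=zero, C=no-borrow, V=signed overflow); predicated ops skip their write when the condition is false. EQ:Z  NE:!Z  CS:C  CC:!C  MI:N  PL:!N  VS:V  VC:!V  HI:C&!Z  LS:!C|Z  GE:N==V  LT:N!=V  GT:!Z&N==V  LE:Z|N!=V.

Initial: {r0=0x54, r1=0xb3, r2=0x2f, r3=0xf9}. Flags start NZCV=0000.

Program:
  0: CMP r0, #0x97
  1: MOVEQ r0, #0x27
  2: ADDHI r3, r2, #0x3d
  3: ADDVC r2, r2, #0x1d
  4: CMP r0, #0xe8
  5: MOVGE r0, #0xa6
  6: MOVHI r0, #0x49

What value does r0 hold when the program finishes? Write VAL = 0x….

[0] flags=1001 → (cmp)
[1] flags=1001 EQ?F → skip
[2] flags=1001 HI?F → skip
[3] flags=1001 VC?F → skip
[4] flags=0000 → (cmp)
[5] flags=0000 GE?T → r0=0xa6
[6] flags=0000 HI?F → skip

VAL = 0xa6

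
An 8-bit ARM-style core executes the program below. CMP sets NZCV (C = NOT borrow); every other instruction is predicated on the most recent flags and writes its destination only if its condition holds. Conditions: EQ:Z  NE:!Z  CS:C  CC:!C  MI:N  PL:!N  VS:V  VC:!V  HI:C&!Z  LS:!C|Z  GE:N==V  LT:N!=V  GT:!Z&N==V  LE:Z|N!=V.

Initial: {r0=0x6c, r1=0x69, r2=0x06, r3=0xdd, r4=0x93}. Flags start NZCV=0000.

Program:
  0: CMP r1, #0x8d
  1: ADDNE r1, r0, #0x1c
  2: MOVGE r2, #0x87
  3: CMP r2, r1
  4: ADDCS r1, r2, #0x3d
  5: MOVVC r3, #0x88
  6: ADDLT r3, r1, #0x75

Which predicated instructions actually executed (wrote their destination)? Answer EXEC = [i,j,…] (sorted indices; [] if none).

[0] flags=1001 → (cmp)
[1] flags=1001 NE?T → r1=0x88
[2] flags=1001 GE?T → r2=0x87
[3] flags=1000 → (cmp)
[4] flags=1000 CS?F → skip
[5] flags=1000 VC?T → r3=0x88
[6] flags=1000 LT?T → r3=0xfd

EXEC = [1,2,5,6]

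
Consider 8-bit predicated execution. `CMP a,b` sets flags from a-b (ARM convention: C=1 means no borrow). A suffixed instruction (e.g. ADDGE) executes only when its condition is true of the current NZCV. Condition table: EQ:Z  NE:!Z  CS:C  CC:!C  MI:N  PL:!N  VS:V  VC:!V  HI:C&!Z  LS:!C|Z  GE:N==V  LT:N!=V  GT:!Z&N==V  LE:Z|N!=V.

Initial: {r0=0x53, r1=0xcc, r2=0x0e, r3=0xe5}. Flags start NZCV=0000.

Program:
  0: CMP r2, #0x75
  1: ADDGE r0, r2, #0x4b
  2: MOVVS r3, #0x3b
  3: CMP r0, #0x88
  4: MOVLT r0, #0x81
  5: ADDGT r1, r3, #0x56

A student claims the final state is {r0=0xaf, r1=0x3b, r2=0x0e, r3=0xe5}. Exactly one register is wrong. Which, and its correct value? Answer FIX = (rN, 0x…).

FIX = (r0, 0x53)

0: ✓ CMP  NZCV=1000
1: · ADDGE
2: · MOVVS
3: ✓ CMP  NZCV=1001
4: · MOVLT
5: ✓ ADDGT  r1←0x3b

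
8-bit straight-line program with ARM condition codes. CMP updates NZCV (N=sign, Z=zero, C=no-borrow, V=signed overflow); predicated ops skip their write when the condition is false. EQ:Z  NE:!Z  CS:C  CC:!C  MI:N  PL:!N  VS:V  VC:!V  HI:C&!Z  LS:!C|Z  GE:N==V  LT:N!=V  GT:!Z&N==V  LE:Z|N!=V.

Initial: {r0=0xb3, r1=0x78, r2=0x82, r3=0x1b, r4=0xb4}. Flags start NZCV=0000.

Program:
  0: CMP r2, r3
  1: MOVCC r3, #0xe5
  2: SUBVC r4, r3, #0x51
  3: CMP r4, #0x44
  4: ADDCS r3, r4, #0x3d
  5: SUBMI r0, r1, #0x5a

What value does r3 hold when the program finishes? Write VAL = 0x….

[0] flags=0011 → (cmp)
[1] flags=0011 CC?F → skip
[2] flags=0011 VC?F → skip
[3] flags=0011 → (cmp)
[4] flags=0011 CS?T → r3=0xf1
[5] flags=0011 MI?F → skip

VAL = 0xf1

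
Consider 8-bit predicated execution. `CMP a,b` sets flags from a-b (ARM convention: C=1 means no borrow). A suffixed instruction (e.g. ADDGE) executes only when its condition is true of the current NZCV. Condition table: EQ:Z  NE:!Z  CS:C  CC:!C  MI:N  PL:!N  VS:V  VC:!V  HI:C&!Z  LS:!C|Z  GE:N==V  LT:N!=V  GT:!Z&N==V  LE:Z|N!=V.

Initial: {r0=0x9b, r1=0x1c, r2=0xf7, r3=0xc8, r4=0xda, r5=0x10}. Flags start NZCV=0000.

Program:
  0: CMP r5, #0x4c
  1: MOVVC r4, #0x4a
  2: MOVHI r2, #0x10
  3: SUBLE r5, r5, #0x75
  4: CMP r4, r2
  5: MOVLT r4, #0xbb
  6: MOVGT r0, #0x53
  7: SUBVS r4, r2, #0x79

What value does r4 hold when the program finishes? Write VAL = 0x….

0: ✓ CMP  NZCV=1000
1: ✓ MOVVC  r4←0x4a
2: · MOVHI
3: ✓ SUBLE  r5←0x9b
4: ✓ CMP  NZCV=0000
5: · MOVLT
6: ✓ MOVGT  r0←0x53
7: · SUBVS

VAL = 0x4a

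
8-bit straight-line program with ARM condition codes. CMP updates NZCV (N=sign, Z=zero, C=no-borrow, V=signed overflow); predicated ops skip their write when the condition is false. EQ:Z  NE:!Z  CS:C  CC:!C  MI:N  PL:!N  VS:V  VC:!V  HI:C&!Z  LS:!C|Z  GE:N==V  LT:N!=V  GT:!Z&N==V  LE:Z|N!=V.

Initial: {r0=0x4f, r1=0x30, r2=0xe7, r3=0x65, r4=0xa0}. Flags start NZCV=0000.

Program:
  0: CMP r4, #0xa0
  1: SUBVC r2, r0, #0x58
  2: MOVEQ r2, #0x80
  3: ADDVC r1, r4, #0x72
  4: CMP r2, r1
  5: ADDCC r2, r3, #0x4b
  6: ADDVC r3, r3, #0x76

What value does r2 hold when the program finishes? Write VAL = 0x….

VAL = 0x80

[0] flags=0110 → (cmp)
[1] flags=0110 VC?T → r2=0xf7
[2] flags=0110 EQ?T → r2=0x80
[3] flags=0110 VC?T → r1=0x12
[4] flags=0011 → (cmp)
[5] flags=0011 CC?F → skip
[6] flags=0011 VC?F → skip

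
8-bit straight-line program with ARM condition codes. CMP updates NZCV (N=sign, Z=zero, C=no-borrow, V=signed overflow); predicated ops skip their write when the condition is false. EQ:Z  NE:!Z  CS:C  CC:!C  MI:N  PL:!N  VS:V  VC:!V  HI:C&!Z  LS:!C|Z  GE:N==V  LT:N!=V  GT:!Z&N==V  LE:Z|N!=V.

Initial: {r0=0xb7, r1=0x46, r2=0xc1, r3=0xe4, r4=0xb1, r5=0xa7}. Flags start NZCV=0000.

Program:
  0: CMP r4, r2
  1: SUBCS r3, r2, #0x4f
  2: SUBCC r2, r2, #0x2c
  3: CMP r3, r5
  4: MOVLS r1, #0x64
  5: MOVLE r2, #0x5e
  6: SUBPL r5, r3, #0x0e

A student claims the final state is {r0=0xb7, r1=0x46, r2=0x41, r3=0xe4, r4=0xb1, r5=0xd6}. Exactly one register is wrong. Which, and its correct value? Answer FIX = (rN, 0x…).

FIX = (r2, 0x95)

[0] flags=1000 → (cmp)
[1] flags=1000 CS?F → skip
[2] flags=1000 CC?T → r2=0x95
[3] flags=0010 → (cmp)
[4] flags=0010 LS?F → skip
[5] flags=0010 LE?F → skip
[6] flags=0010 PL?T → r5=0xd6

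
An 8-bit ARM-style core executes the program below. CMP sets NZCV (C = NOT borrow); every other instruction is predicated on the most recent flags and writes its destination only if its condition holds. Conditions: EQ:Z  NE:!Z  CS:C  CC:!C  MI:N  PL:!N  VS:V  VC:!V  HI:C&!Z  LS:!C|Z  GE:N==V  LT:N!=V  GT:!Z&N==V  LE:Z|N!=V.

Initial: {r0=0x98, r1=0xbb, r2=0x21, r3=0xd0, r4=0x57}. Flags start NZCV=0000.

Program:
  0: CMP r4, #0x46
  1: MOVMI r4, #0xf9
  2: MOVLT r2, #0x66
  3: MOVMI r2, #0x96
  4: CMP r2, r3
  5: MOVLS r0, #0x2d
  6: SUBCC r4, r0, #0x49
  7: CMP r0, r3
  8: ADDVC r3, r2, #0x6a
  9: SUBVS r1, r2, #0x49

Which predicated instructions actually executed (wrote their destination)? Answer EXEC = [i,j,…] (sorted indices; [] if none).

0: ✓ CMP  NZCV=0010
1: · MOVMI
2: · MOVLT
3: · MOVMI
4: ✓ CMP  NZCV=0000
5: ✓ MOVLS  r0←0x2d
6: ✓ SUBCC  r4←0xe4
7: ✓ CMP  NZCV=0000
8: ✓ ADDVC  r3←0x8b
9: · SUBVS

EXEC = [5,6,8]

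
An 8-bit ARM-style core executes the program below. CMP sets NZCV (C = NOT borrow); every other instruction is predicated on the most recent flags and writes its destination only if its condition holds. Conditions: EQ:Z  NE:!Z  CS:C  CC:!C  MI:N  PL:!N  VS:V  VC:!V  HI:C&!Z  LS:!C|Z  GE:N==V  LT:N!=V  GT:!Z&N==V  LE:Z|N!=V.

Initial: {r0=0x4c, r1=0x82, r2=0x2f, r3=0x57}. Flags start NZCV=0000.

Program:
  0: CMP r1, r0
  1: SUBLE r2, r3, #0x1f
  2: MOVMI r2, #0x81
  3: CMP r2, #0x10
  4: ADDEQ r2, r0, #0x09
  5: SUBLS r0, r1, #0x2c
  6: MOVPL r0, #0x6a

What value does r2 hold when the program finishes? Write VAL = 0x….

[0] flags=0011 → (cmp)
[1] flags=0011 LE?T → r2=0x38
[2] flags=0011 MI?F → skip
[3] flags=0010 → (cmp)
[4] flags=0010 EQ?F → skip
[5] flags=0010 LS?F → skip
[6] flags=0010 PL?T → r0=0x6a

VAL = 0x38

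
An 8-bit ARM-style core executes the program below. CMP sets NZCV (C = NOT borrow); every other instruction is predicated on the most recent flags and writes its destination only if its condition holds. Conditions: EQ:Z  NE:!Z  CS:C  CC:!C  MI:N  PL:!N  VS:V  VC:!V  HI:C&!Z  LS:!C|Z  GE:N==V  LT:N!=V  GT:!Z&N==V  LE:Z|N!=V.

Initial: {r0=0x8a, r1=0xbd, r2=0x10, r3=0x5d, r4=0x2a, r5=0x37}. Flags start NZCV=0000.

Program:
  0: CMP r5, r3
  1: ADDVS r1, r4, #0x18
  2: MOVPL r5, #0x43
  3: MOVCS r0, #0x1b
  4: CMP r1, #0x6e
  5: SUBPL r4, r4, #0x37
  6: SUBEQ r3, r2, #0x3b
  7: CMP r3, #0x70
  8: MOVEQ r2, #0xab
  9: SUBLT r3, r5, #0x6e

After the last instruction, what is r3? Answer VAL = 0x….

VAL = 0xc9

0: ✓ CMP  NZCV=1000
1: · ADDVS
2: · MOVPL
3: · MOVCS
4: ✓ CMP  NZCV=0011
5: ✓ SUBPL  r4←0xf3
6: · SUBEQ
7: ✓ CMP  NZCV=1000
8: · MOVEQ
9: ✓ SUBLT  r3←0xc9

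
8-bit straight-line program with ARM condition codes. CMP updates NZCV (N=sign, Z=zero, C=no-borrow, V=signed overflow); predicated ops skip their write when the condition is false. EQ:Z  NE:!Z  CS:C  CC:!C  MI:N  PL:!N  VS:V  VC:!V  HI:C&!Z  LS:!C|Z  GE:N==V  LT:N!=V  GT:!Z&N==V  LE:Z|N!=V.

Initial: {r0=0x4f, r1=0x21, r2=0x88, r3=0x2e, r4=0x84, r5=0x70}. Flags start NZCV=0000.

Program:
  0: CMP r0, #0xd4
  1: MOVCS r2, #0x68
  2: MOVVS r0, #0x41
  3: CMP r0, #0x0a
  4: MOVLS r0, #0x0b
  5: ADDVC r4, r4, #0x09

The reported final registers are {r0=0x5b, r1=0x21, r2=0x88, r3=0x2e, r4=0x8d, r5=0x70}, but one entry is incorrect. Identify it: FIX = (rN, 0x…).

[0] flags=0000 → (cmp)
[1] flags=0000 CS?F → skip
[2] flags=0000 VS?F → skip
[3] flags=0010 → (cmp)
[4] flags=0010 LS?F → skip
[5] flags=0010 VC?T → r4=0x8d

FIX = (r0, 0x4f)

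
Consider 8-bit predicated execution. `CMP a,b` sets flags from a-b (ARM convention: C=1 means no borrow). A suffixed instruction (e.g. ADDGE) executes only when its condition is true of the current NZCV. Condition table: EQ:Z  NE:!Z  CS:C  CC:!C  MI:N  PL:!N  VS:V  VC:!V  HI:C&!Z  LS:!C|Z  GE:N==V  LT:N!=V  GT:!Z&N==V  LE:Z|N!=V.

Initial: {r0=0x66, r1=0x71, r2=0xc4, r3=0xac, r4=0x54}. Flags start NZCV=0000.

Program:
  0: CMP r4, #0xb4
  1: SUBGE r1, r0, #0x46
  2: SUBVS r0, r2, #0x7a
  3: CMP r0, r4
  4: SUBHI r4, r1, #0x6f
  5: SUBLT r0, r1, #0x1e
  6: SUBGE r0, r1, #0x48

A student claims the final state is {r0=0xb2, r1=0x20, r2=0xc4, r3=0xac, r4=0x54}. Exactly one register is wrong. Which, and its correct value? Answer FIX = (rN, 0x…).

0: ✓ CMP  NZCV=1001
1: ✓ SUBGE  r1←0x20
2: ✓ SUBVS  r0←0x4a
3: ✓ CMP  NZCV=1000
4: · SUBHI
5: ✓ SUBLT  r0←0x02
6: · SUBGE

FIX = (r0, 0x02)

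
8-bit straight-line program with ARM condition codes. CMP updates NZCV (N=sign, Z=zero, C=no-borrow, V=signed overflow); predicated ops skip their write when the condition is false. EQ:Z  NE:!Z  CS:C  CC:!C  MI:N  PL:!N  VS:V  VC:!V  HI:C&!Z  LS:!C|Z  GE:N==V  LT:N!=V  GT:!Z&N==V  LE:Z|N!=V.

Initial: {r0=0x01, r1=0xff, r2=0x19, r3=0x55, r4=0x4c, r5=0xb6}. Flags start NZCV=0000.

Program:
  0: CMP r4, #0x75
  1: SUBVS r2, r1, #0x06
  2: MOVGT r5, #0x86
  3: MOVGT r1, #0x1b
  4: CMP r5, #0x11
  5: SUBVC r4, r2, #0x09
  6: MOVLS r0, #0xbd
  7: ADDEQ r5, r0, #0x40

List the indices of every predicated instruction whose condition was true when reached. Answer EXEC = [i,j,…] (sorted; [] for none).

[0] flags=1000 → (cmp)
[1] flags=1000 VS?F → skip
[2] flags=1000 GT?F → skip
[3] flags=1000 GT?F → skip
[4] flags=1010 → (cmp)
[5] flags=1010 VC?T → r4=0x10
[6] flags=1010 LS?F → skip
[7] flags=1010 EQ?F → skip

EXEC = [5]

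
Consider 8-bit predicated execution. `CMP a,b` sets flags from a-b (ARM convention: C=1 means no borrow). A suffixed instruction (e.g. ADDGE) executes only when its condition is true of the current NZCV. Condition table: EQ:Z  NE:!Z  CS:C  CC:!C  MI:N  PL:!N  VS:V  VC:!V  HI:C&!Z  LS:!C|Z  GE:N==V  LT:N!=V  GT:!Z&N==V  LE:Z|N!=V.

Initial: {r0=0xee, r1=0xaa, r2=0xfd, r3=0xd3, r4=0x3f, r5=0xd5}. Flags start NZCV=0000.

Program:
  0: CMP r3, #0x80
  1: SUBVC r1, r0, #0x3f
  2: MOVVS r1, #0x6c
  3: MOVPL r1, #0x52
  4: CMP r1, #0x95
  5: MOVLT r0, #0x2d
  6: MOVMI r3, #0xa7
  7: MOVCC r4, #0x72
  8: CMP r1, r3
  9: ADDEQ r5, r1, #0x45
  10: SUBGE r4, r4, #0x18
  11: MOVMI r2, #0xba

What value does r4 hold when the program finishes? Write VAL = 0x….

0: ✓ CMP  NZCV=0010
1: ✓ SUBVC  r1←0xaf
2: · MOVVS
3: ✓ MOVPL  r1←0x52
4: ✓ CMP  NZCV=1001
5: · MOVLT
6: ✓ MOVMI  r3←0xa7
7: ✓ MOVCC  r4←0x72
8: ✓ CMP  NZCV=1001
9: · ADDEQ
10: ✓ SUBGE  r4←0x5a
11: ✓ MOVMI  r2←0xba

VAL = 0x5a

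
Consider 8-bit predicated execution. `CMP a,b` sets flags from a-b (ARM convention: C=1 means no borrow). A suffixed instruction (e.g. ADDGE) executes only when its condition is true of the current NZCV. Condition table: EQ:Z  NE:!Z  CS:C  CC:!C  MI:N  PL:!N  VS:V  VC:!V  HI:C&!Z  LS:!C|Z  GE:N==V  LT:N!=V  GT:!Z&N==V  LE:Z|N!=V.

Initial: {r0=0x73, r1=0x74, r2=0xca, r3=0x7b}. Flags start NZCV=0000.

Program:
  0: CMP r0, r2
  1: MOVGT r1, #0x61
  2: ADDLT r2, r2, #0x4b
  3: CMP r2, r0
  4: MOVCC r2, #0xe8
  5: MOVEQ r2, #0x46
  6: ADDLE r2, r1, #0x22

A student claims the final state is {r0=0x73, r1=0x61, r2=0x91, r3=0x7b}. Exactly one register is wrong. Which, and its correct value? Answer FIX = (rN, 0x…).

FIX = (r2, 0x83)

[0] flags=1001 → (cmp)
[1] flags=1001 GT?T → r1=0x61
[2] flags=1001 LT?F → skip
[3] flags=0011 → (cmp)
[4] flags=0011 CC?F → skip
[5] flags=0011 EQ?F → skip
[6] flags=0011 LE?T → r2=0x83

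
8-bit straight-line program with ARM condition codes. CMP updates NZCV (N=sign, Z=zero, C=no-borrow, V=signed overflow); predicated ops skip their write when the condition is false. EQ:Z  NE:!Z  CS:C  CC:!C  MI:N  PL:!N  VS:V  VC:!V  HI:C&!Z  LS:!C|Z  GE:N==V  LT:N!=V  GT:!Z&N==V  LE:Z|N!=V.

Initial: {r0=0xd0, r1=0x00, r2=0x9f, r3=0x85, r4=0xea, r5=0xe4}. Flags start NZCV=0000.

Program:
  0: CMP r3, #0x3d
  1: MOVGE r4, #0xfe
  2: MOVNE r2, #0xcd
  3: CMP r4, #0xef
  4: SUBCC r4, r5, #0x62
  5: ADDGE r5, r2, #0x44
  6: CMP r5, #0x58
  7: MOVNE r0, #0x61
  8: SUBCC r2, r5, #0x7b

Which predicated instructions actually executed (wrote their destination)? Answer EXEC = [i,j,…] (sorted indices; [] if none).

EXEC = [2,4,7]

0: ✓ CMP  NZCV=0011
1: · MOVGE
2: ✓ MOVNE  r2←0xcd
3: ✓ CMP  NZCV=1000
4: ✓ SUBCC  r4←0x82
5: · ADDGE
6: ✓ CMP  NZCV=1010
7: ✓ MOVNE  r0←0x61
8: · SUBCC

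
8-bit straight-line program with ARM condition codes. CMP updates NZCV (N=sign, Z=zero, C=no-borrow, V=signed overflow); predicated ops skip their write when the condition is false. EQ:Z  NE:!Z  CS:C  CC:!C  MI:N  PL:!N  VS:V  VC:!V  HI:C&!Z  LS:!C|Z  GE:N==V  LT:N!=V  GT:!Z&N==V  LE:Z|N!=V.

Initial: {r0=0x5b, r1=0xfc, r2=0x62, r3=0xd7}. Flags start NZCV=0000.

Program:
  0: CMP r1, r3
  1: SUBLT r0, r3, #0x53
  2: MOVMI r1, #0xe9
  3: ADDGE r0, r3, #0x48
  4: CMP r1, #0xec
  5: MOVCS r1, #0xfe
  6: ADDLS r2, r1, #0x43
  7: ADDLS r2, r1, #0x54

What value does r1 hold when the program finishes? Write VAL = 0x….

[0] flags=0010 → (cmp)
[1] flags=0010 LT?F → skip
[2] flags=0010 MI?F → skip
[3] flags=0010 GE?T → r0=0x1f
[4] flags=0010 → (cmp)
[5] flags=0010 CS?T → r1=0xfe
[6] flags=0010 LS?F → skip
[7] flags=0010 LS?F → skip

VAL = 0xfe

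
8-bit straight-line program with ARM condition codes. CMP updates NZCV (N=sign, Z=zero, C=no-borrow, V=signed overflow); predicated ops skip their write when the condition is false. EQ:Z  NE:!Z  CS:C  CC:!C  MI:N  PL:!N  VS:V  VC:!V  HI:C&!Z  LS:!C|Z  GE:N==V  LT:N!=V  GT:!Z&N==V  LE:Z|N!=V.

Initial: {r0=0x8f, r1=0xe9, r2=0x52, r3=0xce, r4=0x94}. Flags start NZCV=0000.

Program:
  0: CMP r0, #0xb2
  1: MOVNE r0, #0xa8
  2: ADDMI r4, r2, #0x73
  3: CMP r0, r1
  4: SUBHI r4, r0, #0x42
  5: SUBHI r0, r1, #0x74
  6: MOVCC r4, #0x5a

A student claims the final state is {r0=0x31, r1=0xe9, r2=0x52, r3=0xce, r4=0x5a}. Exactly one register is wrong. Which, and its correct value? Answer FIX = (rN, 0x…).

[0] flags=1000 → (cmp)
[1] flags=1000 NE?T → r0=0xa8
[2] flags=1000 MI?T → r4=0xc5
[3] flags=1000 → (cmp)
[4] flags=1000 HI?F → skip
[5] flags=1000 HI?F → skip
[6] flags=1000 CC?T → r4=0x5a

FIX = (r0, 0xa8)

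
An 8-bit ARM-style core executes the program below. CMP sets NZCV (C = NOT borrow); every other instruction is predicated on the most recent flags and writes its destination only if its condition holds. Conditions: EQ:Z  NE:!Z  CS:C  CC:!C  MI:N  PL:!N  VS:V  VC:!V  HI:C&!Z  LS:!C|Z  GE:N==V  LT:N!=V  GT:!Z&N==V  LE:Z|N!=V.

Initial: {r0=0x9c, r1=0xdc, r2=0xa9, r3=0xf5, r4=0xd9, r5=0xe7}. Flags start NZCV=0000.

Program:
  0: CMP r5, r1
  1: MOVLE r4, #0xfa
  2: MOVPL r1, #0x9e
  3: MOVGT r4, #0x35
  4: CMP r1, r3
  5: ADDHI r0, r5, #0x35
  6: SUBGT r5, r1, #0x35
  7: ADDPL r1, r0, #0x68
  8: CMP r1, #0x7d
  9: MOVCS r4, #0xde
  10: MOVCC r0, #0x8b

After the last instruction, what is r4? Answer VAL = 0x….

0: ✓ CMP  NZCV=0010
1: · MOVLE
2: ✓ MOVPL  r1←0x9e
3: ✓ MOVGT  r4←0x35
4: ✓ CMP  NZCV=1000
5: · ADDHI
6: · SUBGT
7: · ADDPL
8: ✓ CMP  NZCV=0011
9: ✓ MOVCS  r4←0xde
10: · MOVCC

VAL = 0xde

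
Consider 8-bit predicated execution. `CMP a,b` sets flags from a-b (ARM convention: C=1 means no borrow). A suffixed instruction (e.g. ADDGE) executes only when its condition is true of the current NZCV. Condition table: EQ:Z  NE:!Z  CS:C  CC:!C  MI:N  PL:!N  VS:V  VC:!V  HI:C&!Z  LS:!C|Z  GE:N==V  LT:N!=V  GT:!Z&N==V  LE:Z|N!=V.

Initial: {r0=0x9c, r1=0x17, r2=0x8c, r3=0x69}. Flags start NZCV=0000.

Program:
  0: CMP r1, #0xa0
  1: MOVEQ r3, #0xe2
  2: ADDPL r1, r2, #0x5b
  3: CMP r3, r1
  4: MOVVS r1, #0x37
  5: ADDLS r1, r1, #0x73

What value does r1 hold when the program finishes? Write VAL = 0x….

0: ✓ CMP  NZCV=0000
1: · MOVEQ
2: ✓ ADDPL  r1←0xe7
3: ✓ CMP  NZCV=1001
4: ✓ MOVVS  r1←0x37
5: ✓ ADDLS  r1←0xaa

VAL = 0xaa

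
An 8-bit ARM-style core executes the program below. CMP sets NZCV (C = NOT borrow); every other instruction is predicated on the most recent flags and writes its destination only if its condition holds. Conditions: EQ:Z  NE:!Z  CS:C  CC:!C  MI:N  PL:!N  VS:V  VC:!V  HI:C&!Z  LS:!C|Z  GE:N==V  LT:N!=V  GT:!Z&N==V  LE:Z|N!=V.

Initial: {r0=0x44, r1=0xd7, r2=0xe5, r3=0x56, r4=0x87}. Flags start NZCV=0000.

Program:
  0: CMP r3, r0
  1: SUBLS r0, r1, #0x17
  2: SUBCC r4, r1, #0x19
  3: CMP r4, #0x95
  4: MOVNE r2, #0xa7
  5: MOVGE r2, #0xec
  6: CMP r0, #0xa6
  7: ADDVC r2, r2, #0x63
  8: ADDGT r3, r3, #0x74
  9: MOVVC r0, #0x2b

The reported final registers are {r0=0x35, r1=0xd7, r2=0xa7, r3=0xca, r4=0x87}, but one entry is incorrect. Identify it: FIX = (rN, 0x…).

FIX = (r0, 0x44)

[0] flags=0010 → (cmp)
[1] flags=0010 LS?F → skip
[2] flags=0010 CC?F → skip
[3] flags=1000 → (cmp)
[4] flags=1000 NE?T → r2=0xa7
[5] flags=1000 GE?F → skip
[6] flags=1001 → (cmp)
[7] flags=1001 VC?F → skip
[8] flags=1001 GT?T → r3=0xca
[9] flags=1001 VC?F → skip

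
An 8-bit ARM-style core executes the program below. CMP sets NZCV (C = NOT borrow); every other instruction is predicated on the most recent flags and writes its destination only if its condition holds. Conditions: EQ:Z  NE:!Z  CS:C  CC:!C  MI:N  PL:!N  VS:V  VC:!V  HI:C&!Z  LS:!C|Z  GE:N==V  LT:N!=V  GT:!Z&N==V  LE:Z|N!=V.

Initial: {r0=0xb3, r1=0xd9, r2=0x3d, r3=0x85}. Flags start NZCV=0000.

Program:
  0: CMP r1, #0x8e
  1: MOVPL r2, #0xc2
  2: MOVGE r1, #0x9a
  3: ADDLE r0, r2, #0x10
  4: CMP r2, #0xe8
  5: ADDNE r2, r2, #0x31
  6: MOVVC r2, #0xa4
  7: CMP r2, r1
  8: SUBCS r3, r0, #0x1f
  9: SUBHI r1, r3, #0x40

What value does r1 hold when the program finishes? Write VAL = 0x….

VAL = 0x54

0: ✓ CMP  NZCV=0010
1: ✓ MOVPL  r2←0xc2
2: ✓ MOVGE  r1←0x9a
3: · ADDLE
4: ✓ CMP  NZCV=1000
5: ✓ ADDNE  r2←0xf3
6: ✓ MOVVC  r2←0xa4
7: ✓ CMP  NZCV=0010
8: ✓ SUBCS  r3←0x94
9: ✓ SUBHI  r1←0x54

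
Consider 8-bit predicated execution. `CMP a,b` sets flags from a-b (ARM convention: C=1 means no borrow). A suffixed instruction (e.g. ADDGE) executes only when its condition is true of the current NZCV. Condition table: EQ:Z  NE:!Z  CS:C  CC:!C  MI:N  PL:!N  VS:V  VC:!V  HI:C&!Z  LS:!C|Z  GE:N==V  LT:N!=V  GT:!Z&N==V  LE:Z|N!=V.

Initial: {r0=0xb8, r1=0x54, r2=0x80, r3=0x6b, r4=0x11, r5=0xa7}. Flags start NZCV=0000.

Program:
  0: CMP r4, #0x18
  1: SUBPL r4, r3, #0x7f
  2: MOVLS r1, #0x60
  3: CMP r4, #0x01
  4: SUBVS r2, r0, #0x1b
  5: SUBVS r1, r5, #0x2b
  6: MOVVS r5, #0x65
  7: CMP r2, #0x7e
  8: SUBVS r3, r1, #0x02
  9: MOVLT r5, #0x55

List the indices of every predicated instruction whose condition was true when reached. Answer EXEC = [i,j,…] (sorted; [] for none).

0: ✓ CMP  NZCV=1000
1: · SUBPL
2: ✓ MOVLS  r1←0x60
3: ✓ CMP  NZCV=0010
4: · SUBVS
5: · SUBVS
6: · MOVVS
7: ✓ CMP  NZCV=0011
8: ✓ SUBVS  r3←0x5e
9: ✓ MOVLT  r5←0x55

EXEC = [2,8,9]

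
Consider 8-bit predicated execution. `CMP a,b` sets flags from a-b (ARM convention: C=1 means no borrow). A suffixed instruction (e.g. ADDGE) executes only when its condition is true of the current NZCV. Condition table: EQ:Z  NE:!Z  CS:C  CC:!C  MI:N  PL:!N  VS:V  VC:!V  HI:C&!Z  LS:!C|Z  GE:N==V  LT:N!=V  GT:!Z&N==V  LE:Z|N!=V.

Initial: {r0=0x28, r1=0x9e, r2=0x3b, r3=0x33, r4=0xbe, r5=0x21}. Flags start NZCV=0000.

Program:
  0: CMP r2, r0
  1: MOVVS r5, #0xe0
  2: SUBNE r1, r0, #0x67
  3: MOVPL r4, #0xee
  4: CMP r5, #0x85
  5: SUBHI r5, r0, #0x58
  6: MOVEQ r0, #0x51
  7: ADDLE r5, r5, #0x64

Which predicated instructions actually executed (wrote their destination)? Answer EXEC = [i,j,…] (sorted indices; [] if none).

0: ✓ CMP  NZCV=0010
1: · MOVVS
2: ✓ SUBNE  r1←0xc1
3: ✓ MOVPL  r4←0xee
4: ✓ CMP  NZCV=1001
5: · SUBHI
6: · MOVEQ
7: · ADDLE

EXEC = [2,3]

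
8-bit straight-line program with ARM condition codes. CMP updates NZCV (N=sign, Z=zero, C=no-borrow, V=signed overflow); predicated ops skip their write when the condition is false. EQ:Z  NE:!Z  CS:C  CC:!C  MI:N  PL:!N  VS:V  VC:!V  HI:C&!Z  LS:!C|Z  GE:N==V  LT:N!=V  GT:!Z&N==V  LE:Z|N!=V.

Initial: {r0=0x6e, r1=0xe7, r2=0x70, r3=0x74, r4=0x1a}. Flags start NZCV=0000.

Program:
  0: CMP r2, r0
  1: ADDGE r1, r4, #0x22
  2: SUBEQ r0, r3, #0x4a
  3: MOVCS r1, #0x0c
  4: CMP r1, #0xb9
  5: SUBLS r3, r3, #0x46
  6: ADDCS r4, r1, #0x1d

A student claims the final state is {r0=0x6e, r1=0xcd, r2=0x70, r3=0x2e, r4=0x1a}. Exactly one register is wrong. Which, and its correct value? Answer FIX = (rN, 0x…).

[0] flags=0010 → (cmp)
[1] flags=0010 GE?T → r1=0x3c
[2] flags=0010 EQ?F → skip
[3] flags=0010 CS?T → r1=0x0c
[4] flags=0000 → (cmp)
[5] flags=0000 LS?T → r3=0x2e
[6] flags=0000 CS?F → skip

FIX = (r1, 0x0c)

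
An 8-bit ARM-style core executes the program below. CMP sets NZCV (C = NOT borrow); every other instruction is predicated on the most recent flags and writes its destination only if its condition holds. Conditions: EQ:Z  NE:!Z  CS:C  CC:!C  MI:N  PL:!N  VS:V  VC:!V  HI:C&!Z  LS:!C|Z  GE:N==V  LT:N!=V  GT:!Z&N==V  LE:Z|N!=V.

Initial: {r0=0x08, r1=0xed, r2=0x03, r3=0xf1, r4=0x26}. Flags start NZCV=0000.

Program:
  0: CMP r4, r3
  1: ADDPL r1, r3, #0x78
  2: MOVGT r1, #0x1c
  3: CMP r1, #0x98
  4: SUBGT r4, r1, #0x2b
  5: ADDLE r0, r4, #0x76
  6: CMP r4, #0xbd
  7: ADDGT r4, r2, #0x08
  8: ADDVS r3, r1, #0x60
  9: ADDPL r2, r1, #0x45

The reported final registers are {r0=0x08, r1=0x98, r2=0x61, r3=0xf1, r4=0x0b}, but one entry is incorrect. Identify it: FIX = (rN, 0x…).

[0] flags=0000 → (cmp)
[1] flags=0000 PL?T → r1=0x69
[2] flags=0000 GT?T → r1=0x1c
[3] flags=1001 → (cmp)
[4] flags=1001 GT?T → r4=0xf1
[5] flags=1001 LE?F → skip
[6] flags=0010 → (cmp)
[7] flags=0010 GT?T → r4=0x0b
[8] flags=0010 VS?F → skip
[9] flags=0010 PL?T → r2=0x61

FIX = (r1, 0x1c)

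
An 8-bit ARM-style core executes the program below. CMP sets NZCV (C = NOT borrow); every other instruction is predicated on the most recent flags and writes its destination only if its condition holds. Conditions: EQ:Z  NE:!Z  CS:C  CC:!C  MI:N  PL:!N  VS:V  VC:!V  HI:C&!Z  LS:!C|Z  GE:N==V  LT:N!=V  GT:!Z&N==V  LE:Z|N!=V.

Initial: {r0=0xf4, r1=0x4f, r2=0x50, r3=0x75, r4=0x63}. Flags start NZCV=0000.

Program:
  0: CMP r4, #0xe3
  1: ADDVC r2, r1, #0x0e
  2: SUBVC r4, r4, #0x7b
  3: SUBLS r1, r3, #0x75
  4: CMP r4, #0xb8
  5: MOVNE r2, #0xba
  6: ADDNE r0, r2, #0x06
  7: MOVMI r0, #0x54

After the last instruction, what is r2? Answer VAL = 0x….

0: ✓ CMP  NZCV=1001
1: · ADDVC
2: · SUBVC
3: ✓ SUBLS  r1←0x00
4: ✓ CMP  NZCV=1001
5: ✓ MOVNE  r2←0xba
6: ✓ ADDNE  r0←0xc0
7: ✓ MOVMI  r0←0x54

VAL = 0xba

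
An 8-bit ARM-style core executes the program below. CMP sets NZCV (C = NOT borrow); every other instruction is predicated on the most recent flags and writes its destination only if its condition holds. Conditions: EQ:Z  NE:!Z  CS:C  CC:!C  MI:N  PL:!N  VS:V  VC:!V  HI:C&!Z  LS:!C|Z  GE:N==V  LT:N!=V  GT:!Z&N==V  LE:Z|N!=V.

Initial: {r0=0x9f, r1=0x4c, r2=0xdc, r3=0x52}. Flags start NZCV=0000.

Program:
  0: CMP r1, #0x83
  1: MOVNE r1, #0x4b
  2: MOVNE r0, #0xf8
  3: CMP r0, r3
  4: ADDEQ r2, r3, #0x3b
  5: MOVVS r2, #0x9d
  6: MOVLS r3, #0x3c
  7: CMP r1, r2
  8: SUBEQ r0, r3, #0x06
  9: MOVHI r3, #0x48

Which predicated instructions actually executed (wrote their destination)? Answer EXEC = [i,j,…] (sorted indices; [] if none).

0: ✓ CMP  NZCV=1001
1: ✓ MOVNE  r1←0x4b
2: ✓ MOVNE  r0←0xf8
3: ✓ CMP  NZCV=1010
4: · ADDEQ
5: · MOVVS
6: · MOVLS
7: ✓ CMP  NZCV=0000
8: · SUBEQ
9: · MOVHI

EXEC = [1,2]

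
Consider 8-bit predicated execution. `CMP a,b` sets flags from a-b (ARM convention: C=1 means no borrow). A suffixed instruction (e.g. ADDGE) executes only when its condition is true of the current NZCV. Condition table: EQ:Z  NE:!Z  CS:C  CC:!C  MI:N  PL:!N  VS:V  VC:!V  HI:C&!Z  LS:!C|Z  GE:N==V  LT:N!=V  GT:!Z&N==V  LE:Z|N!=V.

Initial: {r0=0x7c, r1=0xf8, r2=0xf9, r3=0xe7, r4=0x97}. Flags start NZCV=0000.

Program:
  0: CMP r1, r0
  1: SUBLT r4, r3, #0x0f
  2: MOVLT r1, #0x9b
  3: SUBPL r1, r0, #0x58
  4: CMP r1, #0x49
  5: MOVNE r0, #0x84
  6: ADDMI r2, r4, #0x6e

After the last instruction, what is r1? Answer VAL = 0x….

VAL = 0x24

[0] flags=0011 → (cmp)
[1] flags=0011 LT?T → r4=0xd8
[2] flags=0011 LT?T → r1=0x9b
[3] flags=0011 PL?T → r1=0x24
[4] flags=1000 → (cmp)
[5] flags=1000 NE?T → r0=0x84
[6] flags=1000 MI?T → r2=0x46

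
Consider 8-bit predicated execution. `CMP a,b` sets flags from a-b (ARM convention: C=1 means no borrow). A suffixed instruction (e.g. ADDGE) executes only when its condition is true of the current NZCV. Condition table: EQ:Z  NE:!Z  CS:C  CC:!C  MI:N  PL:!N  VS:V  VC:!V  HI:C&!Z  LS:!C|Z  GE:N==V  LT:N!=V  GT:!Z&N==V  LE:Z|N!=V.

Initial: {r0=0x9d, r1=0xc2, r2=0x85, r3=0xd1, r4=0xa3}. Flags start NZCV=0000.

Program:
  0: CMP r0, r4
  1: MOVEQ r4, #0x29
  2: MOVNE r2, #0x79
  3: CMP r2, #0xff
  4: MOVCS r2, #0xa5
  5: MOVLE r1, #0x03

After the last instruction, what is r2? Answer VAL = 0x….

0: ✓ CMP  NZCV=1000
1: · MOVEQ
2: ✓ MOVNE  r2←0x79
3: ✓ CMP  NZCV=0000
4: · MOVCS
5: · MOVLE

VAL = 0x79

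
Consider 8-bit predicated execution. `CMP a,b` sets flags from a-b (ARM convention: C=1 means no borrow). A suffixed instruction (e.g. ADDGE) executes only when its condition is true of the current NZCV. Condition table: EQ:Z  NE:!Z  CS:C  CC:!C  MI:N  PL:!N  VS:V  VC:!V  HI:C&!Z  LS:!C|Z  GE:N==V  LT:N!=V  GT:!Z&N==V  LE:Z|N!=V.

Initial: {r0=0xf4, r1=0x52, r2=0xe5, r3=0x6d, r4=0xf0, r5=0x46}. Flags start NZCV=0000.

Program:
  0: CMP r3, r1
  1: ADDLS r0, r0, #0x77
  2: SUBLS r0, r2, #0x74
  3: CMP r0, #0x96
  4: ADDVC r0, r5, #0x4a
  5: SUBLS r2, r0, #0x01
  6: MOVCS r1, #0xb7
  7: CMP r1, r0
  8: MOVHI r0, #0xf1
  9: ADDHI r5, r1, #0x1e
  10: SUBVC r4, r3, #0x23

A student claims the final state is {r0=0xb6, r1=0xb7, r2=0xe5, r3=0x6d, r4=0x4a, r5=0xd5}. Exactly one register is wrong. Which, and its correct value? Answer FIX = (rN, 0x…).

[0] flags=0010 → (cmp)
[1] flags=0010 LS?F → skip
[2] flags=0010 LS?F → skip
[3] flags=0010 → (cmp)
[4] flags=0010 VC?T → r0=0x90
[5] flags=0010 LS?F → skip
[6] flags=0010 CS?T → r1=0xb7
[7] flags=0010 → (cmp)
[8] flags=0010 HI?T → r0=0xf1
[9] flags=0010 HI?T → r5=0xd5
[10] flags=0010 VC?T → r4=0x4a

FIX = (r0, 0xf1)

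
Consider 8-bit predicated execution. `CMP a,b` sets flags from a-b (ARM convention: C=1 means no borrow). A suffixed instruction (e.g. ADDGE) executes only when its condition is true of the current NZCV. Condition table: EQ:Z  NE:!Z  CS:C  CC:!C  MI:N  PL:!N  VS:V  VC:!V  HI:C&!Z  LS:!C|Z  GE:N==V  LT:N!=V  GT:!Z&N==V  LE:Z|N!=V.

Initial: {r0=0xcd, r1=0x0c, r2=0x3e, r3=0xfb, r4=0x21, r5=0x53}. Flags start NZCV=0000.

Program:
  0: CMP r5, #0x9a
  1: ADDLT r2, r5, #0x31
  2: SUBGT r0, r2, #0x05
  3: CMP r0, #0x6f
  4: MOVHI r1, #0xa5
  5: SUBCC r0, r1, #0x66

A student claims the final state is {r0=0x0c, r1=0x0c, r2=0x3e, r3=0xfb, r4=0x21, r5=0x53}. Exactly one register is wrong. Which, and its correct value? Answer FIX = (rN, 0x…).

[0] flags=1001 → (cmp)
[1] flags=1001 LT?F → skip
[2] flags=1001 GT?T → r0=0x39
[3] flags=1000 → (cmp)
[4] flags=1000 HI?F → skip
[5] flags=1000 CC?T → r0=0xa6

FIX = (r0, 0xa6)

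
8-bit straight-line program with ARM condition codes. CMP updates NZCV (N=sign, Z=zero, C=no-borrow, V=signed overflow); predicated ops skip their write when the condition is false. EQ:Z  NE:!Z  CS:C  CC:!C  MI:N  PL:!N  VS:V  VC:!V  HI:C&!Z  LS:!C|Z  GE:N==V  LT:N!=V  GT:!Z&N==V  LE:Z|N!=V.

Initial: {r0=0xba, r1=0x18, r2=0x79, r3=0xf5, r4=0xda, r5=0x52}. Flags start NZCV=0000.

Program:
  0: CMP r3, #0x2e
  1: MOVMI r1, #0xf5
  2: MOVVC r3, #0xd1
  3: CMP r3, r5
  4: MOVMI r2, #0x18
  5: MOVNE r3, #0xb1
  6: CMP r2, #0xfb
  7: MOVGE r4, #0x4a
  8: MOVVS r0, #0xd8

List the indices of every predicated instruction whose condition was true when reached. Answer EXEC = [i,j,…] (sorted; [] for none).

EXEC = [1,2,5,7]

[0] flags=1010 → (cmp)
[1] flags=1010 MI?T → r1=0xf5
[2] flags=1010 VC?T → r3=0xd1
[3] flags=0011 → (cmp)
[4] flags=0011 MI?F → skip
[5] flags=0011 NE?T → r3=0xb1
[6] flags=0000 → (cmp)
[7] flags=0000 GE?T → r4=0x4a
[8] flags=0000 VS?F → skip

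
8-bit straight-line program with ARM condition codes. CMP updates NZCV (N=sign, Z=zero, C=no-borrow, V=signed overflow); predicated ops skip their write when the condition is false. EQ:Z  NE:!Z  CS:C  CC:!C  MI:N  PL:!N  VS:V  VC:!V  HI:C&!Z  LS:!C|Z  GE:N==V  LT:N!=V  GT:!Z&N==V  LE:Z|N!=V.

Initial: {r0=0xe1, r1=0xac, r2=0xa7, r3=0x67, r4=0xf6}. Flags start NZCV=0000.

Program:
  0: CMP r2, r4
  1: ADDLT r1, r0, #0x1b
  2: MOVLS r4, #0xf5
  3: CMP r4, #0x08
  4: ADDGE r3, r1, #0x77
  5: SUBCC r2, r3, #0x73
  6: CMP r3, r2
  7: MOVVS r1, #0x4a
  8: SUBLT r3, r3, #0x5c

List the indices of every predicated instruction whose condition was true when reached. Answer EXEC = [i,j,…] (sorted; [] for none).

[0] flags=1000 → (cmp)
[1] flags=1000 LT?T → r1=0xfc
[2] flags=1000 LS?T → r4=0xf5
[3] flags=1010 → (cmp)
[4] flags=1010 GE?F → skip
[5] flags=1010 CC?F → skip
[6] flags=1001 → (cmp)
[7] flags=1001 VS?T → r1=0x4a
[8] flags=1001 LT?F → skip

EXEC = [1,2,7]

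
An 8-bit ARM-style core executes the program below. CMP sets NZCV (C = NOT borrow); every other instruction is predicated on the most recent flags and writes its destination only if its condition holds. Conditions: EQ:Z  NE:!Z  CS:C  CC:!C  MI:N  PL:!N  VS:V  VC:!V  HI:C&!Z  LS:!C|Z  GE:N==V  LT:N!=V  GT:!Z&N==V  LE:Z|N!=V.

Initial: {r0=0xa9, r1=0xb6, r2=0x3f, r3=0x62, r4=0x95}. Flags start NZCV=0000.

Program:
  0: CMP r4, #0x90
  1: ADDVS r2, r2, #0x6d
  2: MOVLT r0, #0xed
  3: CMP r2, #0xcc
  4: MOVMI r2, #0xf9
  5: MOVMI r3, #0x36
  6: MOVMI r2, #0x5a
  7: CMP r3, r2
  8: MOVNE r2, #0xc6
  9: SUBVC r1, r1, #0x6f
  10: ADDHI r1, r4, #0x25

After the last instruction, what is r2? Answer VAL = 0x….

VAL = 0xc6

0: ✓ CMP  NZCV=0010
1: · ADDVS
2: · MOVLT
3: ✓ CMP  NZCV=0000
4: · MOVMI
5: · MOVMI
6: · MOVMI
7: ✓ CMP  NZCV=0010
8: ✓ MOVNE  r2←0xc6
9: ✓ SUBVC  r1←0x47
10: ✓ ADDHI  r1←0xba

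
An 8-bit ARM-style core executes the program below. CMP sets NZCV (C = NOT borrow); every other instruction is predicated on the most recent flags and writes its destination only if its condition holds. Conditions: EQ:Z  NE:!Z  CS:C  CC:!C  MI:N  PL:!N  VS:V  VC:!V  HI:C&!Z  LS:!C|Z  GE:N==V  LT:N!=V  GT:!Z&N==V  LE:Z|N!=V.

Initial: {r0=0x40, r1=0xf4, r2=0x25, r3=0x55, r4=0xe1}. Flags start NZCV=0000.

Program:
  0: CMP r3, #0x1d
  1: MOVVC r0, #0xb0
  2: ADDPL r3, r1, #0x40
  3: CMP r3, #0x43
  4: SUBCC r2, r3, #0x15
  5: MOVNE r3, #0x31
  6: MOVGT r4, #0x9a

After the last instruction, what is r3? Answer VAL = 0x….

VAL = 0x31

0: ✓ CMP  NZCV=0010
1: ✓ MOVVC  r0←0xb0
2: ✓ ADDPL  r3←0x34
3: ✓ CMP  NZCV=1000
4: ✓ SUBCC  r2←0x1f
5: ✓ MOVNE  r3←0x31
6: · MOVGT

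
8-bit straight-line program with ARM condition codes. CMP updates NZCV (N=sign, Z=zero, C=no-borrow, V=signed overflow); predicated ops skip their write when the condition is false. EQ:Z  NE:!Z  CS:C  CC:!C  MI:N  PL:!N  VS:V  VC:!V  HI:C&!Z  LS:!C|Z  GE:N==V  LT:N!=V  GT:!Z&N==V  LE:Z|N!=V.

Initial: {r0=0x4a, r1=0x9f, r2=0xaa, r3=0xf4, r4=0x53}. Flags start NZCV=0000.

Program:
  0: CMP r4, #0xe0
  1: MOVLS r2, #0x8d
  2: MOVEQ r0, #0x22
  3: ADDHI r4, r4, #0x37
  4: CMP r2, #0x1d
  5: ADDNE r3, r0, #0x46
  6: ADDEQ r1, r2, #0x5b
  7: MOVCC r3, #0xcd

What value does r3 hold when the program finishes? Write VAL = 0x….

0: ✓ CMP  NZCV=0000
1: ✓ MOVLS  r2←0x8d
2: · MOVEQ
3: · ADDHI
4: ✓ CMP  NZCV=0011
5: ✓ ADDNE  r3←0x90
6: · ADDEQ
7: · MOVCC

VAL = 0x90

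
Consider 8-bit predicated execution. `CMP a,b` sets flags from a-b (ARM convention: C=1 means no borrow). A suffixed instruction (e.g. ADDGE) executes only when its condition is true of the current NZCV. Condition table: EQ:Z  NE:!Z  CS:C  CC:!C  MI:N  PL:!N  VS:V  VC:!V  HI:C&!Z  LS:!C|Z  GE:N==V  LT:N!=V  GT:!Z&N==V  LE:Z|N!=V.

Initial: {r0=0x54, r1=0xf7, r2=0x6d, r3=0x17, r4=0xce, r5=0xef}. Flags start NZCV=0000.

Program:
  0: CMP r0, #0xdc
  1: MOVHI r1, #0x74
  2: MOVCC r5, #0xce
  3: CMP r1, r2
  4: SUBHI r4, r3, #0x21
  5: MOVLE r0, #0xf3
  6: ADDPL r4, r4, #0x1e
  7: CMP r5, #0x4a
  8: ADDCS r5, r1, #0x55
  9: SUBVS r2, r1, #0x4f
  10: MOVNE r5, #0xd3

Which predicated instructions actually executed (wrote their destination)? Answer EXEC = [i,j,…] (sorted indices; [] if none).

0: ✓ CMP  NZCV=0000
1: · MOVHI
2: ✓ MOVCC  r5←0xce
3: ✓ CMP  NZCV=1010
4: ✓ SUBHI  r4←0xf6
5: ✓ MOVLE  r0←0xf3
6: · ADDPL
7: ✓ CMP  NZCV=1010
8: ✓ ADDCS  r5←0x4c
9: · SUBVS
10: ✓ MOVNE  r5←0xd3

EXEC = [2,4,5,8,10]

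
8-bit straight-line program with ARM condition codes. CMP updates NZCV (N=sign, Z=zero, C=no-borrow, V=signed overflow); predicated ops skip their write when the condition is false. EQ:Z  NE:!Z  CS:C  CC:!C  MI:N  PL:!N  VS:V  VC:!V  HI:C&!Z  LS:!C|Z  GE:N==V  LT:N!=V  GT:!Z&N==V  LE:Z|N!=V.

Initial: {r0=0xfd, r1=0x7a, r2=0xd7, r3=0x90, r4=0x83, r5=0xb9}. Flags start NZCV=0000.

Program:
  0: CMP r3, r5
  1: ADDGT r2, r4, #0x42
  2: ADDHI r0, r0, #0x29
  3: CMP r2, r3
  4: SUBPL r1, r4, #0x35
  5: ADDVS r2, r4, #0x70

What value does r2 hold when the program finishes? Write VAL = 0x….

VAL = 0xd7

[0] flags=1000 → (cmp)
[1] flags=1000 GT?F → skip
[2] flags=1000 HI?F → skip
[3] flags=0010 → (cmp)
[4] flags=0010 PL?T → r1=0x4e
[5] flags=0010 VS?F → skip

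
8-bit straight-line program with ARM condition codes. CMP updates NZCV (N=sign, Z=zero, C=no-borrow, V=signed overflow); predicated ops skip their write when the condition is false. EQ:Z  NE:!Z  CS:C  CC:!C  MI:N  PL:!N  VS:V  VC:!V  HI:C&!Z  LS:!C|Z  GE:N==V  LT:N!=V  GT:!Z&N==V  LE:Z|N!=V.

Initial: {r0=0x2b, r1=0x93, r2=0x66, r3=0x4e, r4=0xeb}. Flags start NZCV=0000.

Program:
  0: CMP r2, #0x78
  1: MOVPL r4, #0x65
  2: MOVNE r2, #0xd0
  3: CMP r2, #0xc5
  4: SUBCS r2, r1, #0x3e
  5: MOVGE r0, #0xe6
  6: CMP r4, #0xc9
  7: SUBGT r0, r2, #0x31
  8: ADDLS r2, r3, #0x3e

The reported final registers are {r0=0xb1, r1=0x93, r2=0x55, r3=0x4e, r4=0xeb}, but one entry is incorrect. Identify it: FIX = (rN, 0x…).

FIX = (r0, 0x24)

0: ✓ CMP  NZCV=1000
1: · MOVPL
2: ✓ MOVNE  r2←0xd0
3: ✓ CMP  NZCV=0010
4: ✓ SUBCS  r2←0x55
5: ✓ MOVGE  r0←0xe6
6: ✓ CMP  NZCV=0010
7: ✓ SUBGT  r0←0x24
8: · ADDLS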